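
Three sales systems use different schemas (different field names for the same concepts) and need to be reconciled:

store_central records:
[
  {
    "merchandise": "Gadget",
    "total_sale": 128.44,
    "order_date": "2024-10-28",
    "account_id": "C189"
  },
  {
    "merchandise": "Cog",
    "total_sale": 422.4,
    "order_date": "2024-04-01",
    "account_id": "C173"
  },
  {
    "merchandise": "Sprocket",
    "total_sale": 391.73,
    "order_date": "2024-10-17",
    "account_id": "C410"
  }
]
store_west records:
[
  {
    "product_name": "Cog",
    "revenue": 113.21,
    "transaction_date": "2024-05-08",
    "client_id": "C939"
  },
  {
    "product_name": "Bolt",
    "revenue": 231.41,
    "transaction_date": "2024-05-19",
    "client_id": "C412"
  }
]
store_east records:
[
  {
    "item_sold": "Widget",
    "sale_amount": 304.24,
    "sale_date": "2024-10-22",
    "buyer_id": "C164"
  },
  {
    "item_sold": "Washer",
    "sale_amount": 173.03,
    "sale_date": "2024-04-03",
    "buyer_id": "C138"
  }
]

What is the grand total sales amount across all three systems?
1764.46

Schema reconciliation - all amount fields map to sale amount:

store_central (total_sale): 942.57
store_west (revenue): 344.62
store_east (sale_amount): 477.27

Grand total: 1764.46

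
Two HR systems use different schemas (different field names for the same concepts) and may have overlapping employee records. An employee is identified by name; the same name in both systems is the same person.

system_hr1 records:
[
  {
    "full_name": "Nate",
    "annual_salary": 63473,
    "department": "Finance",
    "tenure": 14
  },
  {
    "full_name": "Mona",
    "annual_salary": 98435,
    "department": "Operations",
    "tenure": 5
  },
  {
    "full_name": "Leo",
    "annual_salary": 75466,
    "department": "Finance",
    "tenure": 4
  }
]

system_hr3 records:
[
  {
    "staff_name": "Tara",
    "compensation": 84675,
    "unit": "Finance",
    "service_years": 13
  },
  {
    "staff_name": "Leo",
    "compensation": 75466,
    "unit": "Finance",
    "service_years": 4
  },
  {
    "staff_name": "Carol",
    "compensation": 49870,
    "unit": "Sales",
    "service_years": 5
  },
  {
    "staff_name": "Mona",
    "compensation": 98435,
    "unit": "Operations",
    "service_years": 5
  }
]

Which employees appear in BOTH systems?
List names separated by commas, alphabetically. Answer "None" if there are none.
Leo, Mona

Schema mapping: "full_name" (system_hr1) = "staff_name" (system_hr3) = employee name

Names in system_hr1: ['Leo', 'Mona', 'Nate']
Names in system_hr3: ['Carol', 'Leo', 'Mona', 'Tara']

Intersection: ['Leo', 'Mona']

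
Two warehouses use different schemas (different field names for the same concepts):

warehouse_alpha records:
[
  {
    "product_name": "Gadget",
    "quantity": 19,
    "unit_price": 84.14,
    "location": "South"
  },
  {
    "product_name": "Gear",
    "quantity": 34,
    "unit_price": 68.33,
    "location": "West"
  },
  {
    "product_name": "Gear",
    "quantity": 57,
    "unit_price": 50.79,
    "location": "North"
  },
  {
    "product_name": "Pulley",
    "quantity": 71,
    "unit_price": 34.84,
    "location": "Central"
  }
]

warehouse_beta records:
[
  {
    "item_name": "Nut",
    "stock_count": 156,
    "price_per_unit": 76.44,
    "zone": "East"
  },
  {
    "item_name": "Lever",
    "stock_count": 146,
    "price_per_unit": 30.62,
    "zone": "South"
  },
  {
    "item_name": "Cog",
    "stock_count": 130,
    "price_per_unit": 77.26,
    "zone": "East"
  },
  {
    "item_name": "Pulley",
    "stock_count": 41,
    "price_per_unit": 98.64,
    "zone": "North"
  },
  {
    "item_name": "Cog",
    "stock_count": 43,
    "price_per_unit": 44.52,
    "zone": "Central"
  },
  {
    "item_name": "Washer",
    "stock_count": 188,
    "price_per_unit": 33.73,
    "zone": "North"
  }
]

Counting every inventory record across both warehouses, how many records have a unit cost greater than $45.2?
6

Schema mapping: "unit_price" (warehouse_alpha) = "price_per_unit" (warehouse_beta) = unit cost

Records > $45.2 in warehouse_alpha: 3
Records > $45.2 in warehouse_beta: 3

Total count: 3 + 3 = 6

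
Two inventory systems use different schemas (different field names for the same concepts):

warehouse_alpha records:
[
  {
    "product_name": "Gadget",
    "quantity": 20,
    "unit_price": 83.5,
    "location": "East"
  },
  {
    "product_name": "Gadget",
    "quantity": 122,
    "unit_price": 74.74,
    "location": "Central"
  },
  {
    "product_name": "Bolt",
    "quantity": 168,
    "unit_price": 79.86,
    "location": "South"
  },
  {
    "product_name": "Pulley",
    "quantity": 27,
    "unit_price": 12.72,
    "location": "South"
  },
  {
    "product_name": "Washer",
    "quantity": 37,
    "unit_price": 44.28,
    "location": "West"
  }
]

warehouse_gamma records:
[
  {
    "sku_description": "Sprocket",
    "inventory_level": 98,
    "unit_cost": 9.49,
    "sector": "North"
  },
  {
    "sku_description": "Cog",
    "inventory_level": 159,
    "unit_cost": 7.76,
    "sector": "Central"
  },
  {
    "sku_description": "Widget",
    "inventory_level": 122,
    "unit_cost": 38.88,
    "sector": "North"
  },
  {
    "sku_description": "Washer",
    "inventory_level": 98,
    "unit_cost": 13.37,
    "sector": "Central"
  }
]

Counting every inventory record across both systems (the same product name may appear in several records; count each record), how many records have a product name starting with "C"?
1

Schema mapping: "product_name" (warehouse_alpha) = "sku_description" (warehouse_gamma) = product name

Records with product name starting with "C" in warehouse_alpha: 0
Records with product name starting with "C" in warehouse_gamma: 1

Total: 0 + 1 = 1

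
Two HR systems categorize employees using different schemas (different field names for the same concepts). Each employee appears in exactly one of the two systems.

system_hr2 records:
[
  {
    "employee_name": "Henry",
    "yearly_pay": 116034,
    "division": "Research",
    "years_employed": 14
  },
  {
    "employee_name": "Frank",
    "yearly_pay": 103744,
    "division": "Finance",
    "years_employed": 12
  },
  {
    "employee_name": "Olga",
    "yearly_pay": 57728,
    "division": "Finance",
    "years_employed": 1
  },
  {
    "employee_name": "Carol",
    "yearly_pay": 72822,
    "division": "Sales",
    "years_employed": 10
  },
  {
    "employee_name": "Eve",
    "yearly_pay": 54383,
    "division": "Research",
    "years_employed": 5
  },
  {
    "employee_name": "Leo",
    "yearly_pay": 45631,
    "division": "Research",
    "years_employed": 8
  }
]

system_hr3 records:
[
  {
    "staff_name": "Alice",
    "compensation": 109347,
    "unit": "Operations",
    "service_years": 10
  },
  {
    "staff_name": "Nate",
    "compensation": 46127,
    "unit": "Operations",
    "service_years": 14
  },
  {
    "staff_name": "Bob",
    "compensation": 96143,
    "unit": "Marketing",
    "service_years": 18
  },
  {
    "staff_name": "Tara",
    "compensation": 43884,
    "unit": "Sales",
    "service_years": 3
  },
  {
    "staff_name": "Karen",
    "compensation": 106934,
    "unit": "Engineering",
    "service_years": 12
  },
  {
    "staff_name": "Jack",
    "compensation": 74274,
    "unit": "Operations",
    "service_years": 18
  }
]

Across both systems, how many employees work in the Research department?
3

Schema mapping: "division" (system_hr2) = "unit" (system_hr3) = department

Research employees in system_hr2: 3
Research employees in system_hr3: 0

Total in Research: 3 + 0 = 3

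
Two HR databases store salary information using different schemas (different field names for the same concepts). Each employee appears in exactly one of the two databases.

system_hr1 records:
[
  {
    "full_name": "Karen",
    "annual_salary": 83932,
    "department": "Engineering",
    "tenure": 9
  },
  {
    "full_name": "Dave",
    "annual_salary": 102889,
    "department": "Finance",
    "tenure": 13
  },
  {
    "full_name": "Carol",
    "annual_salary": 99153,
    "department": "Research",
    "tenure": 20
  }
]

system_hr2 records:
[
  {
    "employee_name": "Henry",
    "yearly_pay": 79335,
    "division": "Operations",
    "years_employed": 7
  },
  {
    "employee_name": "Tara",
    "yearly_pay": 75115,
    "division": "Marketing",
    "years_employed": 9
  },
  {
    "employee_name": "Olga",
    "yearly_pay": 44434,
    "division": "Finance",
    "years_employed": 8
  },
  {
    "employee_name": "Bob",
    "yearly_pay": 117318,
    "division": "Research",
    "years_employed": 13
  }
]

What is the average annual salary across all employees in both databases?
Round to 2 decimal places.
86025.14

Schema mapping: "annual_salary" (system_hr1) = "yearly_pay" (system_hr2) = annual salary

All salaries: [83932, 102889, 99153, 79335, 75115, 44434, 117318]
Sum: 602176
Count: 7
Average: 602176 / 7 = 86025.14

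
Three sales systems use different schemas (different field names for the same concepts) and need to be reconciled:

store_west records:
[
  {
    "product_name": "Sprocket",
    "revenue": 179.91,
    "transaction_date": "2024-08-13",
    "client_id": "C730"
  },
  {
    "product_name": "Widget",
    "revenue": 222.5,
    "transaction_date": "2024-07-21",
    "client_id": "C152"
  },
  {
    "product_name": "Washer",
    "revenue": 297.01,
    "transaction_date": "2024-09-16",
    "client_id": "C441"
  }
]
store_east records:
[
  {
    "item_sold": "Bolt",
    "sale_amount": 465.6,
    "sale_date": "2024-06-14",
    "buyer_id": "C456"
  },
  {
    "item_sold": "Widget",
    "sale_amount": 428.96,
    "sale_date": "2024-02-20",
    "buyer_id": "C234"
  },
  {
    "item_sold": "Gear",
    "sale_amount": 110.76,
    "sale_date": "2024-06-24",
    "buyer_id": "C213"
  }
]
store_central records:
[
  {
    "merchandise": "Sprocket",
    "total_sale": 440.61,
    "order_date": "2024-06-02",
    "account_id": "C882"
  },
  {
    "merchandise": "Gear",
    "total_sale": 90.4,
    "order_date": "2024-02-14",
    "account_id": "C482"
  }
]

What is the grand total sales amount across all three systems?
2235.75

Schema reconciliation - all amount fields map to sale amount:

store_west (revenue): 699.42
store_east (sale_amount): 1005.32
store_central (total_sale): 531.01

Grand total: 2235.75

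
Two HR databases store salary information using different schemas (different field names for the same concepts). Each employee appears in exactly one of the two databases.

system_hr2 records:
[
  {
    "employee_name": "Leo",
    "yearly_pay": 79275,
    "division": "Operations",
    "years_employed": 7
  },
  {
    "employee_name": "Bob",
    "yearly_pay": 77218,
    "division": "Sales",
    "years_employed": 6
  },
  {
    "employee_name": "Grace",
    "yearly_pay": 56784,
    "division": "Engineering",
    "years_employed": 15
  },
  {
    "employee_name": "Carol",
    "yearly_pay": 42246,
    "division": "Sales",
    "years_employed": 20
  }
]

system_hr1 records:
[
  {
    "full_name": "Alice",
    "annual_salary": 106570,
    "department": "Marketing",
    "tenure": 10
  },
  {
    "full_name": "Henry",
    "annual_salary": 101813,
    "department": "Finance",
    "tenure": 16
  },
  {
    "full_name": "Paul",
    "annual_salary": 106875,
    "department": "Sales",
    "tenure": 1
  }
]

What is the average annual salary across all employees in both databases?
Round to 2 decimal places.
81540.14

Schema mapping: "yearly_pay" (system_hr2) = "annual_salary" (system_hr1) = annual salary

All salaries: [79275, 77218, 56784, 42246, 106570, 101813, 106875]
Sum: 570781
Count: 7
Average: 570781 / 7 = 81540.14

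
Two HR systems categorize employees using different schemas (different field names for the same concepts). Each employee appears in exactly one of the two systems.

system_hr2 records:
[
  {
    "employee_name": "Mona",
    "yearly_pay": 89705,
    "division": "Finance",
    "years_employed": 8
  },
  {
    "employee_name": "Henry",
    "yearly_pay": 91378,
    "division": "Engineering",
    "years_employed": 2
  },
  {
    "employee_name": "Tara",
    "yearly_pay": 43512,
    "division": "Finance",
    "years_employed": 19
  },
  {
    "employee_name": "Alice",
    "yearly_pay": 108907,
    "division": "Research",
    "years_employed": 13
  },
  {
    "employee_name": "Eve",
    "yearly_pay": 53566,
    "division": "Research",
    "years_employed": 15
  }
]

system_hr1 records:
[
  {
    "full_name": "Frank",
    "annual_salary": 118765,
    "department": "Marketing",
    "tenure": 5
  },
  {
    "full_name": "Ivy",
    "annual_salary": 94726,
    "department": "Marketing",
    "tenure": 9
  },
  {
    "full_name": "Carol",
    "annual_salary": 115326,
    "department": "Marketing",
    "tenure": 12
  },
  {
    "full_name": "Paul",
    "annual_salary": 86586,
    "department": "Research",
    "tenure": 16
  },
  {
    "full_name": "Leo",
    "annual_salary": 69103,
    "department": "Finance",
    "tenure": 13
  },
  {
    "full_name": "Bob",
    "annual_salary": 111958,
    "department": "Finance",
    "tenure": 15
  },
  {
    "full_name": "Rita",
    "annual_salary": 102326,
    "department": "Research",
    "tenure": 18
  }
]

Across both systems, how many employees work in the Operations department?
0

Schema mapping: "division" (system_hr2) = "department" (system_hr1) = department

Operations employees in system_hr2: 0
Operations employees in system_hr1: 0

Total in Operations: 0 + 0 = 0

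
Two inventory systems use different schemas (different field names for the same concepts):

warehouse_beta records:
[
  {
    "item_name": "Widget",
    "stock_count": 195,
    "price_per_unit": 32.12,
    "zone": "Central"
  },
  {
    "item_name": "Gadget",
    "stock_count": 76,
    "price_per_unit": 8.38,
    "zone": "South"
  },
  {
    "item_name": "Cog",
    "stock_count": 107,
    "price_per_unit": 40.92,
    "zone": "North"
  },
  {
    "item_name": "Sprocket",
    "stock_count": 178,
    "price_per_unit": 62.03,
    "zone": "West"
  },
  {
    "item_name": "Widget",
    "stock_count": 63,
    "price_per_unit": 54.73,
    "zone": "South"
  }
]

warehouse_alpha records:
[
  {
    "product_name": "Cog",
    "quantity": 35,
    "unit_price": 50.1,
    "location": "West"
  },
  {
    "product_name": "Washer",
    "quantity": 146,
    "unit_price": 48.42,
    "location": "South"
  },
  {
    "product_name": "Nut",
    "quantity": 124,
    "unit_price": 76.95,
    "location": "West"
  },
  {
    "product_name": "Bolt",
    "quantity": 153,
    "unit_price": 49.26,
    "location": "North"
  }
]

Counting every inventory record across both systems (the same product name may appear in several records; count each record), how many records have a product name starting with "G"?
1

Schema mapping: "item_name" (warehouse_beta) = "product_name" (warehouse_alpha) = product name

Records with product name starting with "G" in warehouse_beta: 1
Records with product name starting with "G" in warehouse_alpha: 0

Total: 1 + 0 = 1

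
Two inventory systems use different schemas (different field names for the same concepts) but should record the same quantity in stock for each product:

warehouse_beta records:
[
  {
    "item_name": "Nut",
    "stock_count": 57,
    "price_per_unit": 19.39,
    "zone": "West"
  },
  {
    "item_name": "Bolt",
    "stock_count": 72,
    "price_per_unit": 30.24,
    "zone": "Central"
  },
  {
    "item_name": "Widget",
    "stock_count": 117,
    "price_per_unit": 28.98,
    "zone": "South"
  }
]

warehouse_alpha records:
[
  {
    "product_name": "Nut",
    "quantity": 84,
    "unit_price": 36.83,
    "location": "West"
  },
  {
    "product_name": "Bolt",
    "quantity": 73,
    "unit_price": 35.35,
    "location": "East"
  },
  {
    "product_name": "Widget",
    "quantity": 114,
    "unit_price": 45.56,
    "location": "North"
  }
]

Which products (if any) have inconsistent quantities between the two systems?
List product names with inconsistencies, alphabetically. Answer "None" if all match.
Bolt, Nut, Widget

Schema mappings:
- "item_name" (warehouse_beta) = "product_name" (warehouse_alpha) = product name
- "stock_count" (warehouse_beta) = "quantity" (warehouse_alpha) = quantity

Comparison:
  Nut: 57 vs 84 - MISMATCH
  Bolt: 72 vs 73 - MISMATCH
  Widget: 117 vs 114 - MISMATCH

Products with inconsistencies: Bolt, Nut, Widget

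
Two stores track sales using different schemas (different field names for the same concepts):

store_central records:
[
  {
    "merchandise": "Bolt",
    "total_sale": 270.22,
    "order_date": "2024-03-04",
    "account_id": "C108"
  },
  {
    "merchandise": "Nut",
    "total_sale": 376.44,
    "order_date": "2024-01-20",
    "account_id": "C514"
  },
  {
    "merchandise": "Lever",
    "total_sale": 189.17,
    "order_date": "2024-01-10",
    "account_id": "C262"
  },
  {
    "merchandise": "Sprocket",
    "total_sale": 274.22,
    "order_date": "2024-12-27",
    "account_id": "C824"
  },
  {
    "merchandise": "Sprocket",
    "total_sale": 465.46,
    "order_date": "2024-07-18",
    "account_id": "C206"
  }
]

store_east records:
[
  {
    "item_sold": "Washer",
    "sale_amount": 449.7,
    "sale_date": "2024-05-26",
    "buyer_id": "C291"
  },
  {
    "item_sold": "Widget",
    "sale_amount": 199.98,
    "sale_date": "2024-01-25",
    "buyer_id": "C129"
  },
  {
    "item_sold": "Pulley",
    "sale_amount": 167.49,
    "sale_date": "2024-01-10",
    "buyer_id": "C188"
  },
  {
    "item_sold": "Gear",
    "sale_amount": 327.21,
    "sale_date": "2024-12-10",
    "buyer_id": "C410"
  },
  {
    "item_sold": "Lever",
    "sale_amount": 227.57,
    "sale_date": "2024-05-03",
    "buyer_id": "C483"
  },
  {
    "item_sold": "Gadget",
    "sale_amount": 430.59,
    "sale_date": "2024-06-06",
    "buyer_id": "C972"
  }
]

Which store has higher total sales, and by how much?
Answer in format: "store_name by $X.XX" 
store_east by $227.03

Schema mapping: "total_sale" (store_central) = "sale_amount" (store_east) = sale amount

Total for store_central: 1575.51
Total for store_east: 1802.54

Difference: |1575.51 - 1802.54| = 227.03
store_east has higher sales by $227.03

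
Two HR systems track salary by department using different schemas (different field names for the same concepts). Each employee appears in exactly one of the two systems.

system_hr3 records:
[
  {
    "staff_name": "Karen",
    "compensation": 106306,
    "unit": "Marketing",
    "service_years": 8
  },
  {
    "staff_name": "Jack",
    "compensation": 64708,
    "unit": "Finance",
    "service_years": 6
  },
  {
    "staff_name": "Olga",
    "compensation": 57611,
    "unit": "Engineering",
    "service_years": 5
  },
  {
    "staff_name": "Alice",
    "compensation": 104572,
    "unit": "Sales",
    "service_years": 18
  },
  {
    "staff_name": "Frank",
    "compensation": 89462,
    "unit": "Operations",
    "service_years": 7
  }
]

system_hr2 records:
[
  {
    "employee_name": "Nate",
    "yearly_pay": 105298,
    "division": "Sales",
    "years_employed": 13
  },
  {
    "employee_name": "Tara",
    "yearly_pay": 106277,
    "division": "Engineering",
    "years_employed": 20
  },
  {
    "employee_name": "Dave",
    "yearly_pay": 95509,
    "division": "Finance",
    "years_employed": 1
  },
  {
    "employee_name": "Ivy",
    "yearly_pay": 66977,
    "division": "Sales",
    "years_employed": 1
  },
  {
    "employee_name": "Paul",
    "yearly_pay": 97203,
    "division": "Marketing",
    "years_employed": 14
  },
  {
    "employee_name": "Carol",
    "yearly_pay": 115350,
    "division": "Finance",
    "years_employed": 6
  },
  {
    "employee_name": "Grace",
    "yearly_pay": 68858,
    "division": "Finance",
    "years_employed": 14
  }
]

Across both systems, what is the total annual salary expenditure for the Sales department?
276847

Schema mappings:
- "unit" (system_hr3) = "division" (system_hr2) = department
- "compensation" (system_hr3) = "yearly_pay" (system_hr2) = salary

Sales salaries from system_hr3: 104572
Sales salaries from system_hr2: 172275

Total: 104572 + 172275 = 276847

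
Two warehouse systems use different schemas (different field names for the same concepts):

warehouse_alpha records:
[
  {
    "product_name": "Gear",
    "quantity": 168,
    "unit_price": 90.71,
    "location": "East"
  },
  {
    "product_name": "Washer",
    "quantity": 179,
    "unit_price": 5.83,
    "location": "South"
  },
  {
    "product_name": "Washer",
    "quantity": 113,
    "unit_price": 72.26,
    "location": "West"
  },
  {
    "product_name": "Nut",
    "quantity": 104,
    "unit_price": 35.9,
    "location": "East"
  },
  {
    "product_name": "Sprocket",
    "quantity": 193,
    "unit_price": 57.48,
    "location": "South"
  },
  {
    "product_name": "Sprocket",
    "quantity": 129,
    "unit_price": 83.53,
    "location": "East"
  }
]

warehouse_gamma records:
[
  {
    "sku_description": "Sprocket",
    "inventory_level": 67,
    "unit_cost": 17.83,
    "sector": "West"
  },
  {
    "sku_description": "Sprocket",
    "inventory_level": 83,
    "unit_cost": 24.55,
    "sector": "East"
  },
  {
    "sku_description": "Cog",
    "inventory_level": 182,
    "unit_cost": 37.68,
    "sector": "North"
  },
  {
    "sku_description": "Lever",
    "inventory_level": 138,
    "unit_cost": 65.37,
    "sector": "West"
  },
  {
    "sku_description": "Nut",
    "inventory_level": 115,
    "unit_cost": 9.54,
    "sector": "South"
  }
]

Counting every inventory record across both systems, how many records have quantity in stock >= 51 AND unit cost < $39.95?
6

Schema mappings:
- "quantity" (warehouse_alpha) = "inventory_level" (warehouse_gamma) = quantity
- "unit_price" (warehouse_alpha) = "unit_cost" (warehouse_gamma) = unit cost

Records meeting both conditions in warehouse_alpha: 2
Records meeting both conditions in warehouse_gamma: 4

Total: 2 + 4 = 6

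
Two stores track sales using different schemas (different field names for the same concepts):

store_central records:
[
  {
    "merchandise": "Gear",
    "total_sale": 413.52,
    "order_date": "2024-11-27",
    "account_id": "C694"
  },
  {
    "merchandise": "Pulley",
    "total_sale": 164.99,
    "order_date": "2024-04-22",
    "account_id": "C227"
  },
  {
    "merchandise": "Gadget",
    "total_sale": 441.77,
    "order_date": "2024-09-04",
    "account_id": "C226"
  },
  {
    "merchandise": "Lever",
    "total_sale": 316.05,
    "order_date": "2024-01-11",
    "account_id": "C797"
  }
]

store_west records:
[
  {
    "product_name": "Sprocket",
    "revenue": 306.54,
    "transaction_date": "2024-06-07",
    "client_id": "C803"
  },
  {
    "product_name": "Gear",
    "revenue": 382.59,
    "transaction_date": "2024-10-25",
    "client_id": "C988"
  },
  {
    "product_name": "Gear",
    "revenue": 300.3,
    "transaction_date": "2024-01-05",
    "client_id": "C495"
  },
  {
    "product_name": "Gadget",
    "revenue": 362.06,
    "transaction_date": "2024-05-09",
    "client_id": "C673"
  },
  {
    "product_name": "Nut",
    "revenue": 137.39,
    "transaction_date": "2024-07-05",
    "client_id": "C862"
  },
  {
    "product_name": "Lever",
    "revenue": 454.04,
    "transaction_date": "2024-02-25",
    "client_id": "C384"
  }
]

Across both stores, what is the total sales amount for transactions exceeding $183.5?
2976.87

Schema mapping: "total_sale" (store_central) = "revenue" (store_west) = sale amount

Sum of sales > $183.5 in store_central: 1171.34
Sum of sales > $183.5 in store_west: 1805.53

Total: 1171.34 + 1805.53 = 2976.87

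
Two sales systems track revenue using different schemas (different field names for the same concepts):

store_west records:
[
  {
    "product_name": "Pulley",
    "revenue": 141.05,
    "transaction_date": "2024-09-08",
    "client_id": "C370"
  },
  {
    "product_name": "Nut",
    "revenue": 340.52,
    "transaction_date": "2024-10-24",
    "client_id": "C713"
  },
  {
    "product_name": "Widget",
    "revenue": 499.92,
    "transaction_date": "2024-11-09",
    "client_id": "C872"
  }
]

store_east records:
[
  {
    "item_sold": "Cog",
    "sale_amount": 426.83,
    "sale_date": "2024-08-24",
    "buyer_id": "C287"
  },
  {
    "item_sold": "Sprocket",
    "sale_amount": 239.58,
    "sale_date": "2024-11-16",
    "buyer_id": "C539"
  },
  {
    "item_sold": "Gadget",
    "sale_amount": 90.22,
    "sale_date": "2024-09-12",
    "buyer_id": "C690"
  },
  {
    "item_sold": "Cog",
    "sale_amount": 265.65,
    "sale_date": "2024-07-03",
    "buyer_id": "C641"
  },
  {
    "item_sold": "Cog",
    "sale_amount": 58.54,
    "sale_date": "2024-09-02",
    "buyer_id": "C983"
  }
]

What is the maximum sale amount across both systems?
499.92

Reconcile: "revenue" (store_west) = "sale_amount" (store_east) = sale amount

Maximum in store_west: 499.92
Maximum in store_east: 426.83

Overall maximum: max(499.92, 426.83) = 499.92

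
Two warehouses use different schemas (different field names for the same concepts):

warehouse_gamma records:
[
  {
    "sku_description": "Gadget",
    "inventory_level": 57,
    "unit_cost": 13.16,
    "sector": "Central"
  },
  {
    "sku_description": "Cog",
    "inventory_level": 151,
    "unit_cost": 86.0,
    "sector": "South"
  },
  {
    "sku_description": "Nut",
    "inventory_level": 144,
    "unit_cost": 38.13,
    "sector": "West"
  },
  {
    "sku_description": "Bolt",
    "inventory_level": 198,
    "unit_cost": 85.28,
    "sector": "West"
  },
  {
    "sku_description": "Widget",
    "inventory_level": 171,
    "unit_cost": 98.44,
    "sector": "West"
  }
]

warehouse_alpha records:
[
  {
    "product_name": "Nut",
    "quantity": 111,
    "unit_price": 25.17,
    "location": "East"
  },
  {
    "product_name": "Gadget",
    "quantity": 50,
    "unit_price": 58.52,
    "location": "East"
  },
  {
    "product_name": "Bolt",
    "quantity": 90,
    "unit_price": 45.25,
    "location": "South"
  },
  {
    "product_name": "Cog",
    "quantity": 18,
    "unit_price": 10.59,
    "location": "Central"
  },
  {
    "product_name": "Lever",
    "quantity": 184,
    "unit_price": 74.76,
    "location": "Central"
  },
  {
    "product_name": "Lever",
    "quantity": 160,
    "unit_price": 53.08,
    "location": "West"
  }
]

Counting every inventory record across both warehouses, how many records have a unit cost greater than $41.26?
7

Schema mapping: "unit_cost" (warehouse_gamma) = "unit_price" (warehouse_alpha) = unit cost

Records > $41.26 in warehouse_gamma: 3
Records > $41.26 in warehouse_alpha: 4

Total count: 3 + 4 = 7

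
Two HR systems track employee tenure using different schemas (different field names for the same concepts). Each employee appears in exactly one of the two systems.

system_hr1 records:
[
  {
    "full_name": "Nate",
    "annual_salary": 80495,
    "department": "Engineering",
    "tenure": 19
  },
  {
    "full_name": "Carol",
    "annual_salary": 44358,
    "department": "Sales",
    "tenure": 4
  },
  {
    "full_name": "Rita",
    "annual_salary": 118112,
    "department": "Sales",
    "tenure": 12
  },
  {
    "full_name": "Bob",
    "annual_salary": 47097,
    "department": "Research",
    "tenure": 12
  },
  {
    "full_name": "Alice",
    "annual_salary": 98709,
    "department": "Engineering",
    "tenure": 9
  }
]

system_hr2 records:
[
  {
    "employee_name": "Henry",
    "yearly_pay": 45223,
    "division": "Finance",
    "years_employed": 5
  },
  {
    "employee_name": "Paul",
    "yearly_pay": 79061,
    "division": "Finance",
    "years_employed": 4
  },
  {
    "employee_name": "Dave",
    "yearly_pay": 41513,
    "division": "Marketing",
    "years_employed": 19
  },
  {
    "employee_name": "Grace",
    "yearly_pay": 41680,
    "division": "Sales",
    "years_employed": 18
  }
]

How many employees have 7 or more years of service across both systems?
6

Reconcile schemas: "tenure" (system_hr1) = "years_employed" (system_hr2) = years of service

From system_hr1: 4 employees with >= 7 years
From system_hr2: 2 employees with >= 7 years

Total: 4 + 2 = 6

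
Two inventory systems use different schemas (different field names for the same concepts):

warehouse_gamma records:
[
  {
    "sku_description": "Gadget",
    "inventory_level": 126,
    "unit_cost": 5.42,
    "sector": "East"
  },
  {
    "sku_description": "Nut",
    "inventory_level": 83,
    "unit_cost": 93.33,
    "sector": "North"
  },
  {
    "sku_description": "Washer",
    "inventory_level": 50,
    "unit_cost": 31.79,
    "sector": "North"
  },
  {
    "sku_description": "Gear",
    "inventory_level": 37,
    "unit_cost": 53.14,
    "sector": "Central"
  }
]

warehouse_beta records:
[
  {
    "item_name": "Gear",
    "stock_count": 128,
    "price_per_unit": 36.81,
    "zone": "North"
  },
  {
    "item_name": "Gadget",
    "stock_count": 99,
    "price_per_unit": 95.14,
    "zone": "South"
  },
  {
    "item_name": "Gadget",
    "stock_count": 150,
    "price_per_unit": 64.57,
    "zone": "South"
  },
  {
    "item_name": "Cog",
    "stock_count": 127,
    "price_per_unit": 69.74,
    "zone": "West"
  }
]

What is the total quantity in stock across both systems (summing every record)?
800

To reconcile these schemas, identify the field holding the quantity in stock in each system:
1. In warehouse_gamma it is "inventory_level"
2. In warehouse_beta it is "stock_count"

From warehouse_gamma: 126 + 83 + 50 + 37 = 296
From warehouse_beta: 128 + 99 + 150 + 127 = 504

Total: 296 + 504 = 800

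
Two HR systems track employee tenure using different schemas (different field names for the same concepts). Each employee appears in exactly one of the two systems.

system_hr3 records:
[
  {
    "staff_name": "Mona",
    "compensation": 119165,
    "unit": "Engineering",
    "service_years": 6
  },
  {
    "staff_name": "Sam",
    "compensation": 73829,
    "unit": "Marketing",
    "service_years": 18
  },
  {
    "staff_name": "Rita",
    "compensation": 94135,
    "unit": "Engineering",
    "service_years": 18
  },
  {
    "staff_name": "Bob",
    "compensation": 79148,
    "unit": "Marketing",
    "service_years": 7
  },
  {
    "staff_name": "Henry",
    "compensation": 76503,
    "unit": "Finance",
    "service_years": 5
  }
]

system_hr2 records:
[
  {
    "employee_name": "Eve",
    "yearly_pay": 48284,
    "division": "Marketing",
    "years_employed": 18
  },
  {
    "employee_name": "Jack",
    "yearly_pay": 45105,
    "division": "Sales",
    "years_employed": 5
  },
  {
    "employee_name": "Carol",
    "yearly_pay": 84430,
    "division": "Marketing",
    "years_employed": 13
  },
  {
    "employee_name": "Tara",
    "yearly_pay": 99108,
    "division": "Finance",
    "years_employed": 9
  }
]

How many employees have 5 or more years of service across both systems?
9

Reconcile schemas: "service_years" (system_hr3) = "years_employed" (system_hr2) = years of service

From system_hr3: 5 employees with >= 5 years
From system_hr2: 4 employees with >= 5 years

Total: 5 + 4 = 9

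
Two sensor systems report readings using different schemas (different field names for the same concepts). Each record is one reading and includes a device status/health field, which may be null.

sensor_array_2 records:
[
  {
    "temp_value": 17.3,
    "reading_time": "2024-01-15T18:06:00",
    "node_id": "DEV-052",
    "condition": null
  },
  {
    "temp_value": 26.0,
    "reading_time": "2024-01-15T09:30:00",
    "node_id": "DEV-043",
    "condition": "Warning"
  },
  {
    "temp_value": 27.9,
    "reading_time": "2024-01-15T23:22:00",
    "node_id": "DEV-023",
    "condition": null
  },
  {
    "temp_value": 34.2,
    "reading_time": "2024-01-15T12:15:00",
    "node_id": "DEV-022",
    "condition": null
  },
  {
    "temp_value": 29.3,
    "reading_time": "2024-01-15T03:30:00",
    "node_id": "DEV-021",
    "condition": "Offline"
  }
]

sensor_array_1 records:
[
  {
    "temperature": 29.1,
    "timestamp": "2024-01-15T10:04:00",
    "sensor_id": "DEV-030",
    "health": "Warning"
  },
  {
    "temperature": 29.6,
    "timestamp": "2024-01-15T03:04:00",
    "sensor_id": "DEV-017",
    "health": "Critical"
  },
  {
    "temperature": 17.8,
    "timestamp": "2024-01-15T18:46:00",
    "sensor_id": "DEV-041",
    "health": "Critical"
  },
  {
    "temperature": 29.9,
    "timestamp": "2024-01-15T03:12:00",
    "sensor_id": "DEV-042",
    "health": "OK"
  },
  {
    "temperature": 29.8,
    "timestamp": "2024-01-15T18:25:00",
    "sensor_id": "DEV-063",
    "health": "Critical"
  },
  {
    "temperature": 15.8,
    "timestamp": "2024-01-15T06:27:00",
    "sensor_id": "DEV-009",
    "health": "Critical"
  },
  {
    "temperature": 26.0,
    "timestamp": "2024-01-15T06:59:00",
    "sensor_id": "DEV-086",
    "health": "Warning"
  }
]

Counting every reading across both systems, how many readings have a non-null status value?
9

Schema mapping: "condition" (sensor_array_2) = "health" (sensor_array_1) = status

Non-null in sensor_array_2: 2
Non-null in sensor_array_1: 7

Total non-null: 2 + 7 = 9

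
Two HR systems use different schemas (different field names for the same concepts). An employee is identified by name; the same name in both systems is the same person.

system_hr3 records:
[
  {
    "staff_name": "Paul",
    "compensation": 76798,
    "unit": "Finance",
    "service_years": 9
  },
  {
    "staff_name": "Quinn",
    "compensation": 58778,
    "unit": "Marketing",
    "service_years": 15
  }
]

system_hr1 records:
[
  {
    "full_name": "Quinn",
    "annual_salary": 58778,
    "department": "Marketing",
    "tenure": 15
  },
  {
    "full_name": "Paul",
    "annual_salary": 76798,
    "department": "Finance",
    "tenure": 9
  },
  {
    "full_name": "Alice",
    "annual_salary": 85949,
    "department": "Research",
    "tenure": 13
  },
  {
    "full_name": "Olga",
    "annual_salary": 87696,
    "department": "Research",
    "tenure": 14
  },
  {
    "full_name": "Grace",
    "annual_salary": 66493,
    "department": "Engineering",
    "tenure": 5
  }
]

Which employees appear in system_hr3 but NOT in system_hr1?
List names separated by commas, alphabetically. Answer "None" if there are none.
None

Schema mapping: "staff_name" (system_hr3) = "full_name" (system_hr1) = employee name

Names in system_hr3: ['Paul', 'Quinn']
Names in system_hr1: ['Alice', 'Grace', 'Olga', 'Paul', 'Quinn']

In system_hr3 but not system_hr1: None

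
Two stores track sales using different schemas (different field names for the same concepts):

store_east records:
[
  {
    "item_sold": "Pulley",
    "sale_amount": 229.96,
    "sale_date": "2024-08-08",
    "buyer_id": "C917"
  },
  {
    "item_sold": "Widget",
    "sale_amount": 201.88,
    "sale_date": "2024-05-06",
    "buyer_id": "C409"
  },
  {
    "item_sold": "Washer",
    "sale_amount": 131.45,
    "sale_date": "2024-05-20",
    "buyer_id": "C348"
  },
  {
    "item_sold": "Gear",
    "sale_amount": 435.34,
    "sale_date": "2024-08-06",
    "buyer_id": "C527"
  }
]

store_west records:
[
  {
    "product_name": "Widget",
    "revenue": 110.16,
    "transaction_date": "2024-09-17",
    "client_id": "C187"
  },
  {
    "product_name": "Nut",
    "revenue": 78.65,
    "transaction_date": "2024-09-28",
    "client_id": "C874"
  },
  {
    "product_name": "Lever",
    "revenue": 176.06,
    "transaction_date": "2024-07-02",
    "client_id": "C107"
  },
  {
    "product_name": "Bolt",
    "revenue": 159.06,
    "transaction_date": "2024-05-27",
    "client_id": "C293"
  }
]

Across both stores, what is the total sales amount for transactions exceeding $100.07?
1443.91

Schema mapping: "sale_amount" (store_east) = "revenue" (store_west) = sale amount

Sum of sales > $100.07 in store_east: 998.63
Sum of sales > $100.07 in store_west: 445.28

Total: 998.63 + 445.28 = 1443.91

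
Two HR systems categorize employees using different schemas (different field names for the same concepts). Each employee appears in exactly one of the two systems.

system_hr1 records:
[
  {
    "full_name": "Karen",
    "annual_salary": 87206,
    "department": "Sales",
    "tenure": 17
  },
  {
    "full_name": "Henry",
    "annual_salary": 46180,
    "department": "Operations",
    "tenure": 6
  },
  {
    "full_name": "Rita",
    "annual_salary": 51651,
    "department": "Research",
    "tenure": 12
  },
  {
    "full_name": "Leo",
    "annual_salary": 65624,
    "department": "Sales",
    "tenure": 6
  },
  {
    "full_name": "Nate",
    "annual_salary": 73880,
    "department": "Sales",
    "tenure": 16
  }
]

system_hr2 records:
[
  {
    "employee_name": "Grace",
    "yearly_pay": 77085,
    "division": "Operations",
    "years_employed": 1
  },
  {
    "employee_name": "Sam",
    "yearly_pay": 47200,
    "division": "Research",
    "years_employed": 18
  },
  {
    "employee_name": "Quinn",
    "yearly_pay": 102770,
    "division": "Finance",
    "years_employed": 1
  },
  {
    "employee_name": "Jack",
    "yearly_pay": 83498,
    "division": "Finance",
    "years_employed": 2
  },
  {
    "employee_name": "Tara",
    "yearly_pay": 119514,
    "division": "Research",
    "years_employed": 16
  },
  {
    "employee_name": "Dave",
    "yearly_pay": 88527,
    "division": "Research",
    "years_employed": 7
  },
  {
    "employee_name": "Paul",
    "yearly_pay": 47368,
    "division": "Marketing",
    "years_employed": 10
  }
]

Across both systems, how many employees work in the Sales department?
3

Schema mapping: "department" (system_hr1) = "division" (system_hr2) = department

Sales employees in system_hr1: 3
Sales employees in system_hr2: 0

Total in Sales: 3 + 0 = 3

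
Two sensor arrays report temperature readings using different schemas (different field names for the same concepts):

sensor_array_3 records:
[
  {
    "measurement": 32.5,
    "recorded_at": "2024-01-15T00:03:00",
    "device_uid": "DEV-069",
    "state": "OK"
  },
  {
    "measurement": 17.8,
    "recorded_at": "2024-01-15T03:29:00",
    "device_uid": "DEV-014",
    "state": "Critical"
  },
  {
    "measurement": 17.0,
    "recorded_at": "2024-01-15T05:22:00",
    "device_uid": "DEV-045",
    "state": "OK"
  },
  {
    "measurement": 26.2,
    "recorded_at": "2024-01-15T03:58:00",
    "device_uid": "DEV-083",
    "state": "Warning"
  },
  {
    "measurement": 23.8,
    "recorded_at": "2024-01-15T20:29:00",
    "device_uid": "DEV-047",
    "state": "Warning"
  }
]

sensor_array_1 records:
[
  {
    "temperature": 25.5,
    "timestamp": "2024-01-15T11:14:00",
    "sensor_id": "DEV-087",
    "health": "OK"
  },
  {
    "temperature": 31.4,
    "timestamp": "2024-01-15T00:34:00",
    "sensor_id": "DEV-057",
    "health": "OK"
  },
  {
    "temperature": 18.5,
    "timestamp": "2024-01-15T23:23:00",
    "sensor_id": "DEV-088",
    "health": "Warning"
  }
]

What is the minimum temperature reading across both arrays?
17.0

Schema mapping: "measurement" (sensor_array_3) = "temperature" (sensor_array_1) = temperature reading

Minimum in sensor_array_3: 17.0
Minimum in sensor_array_1: 18.5

Overall minimum: min(17.0, 18.5) = 17.0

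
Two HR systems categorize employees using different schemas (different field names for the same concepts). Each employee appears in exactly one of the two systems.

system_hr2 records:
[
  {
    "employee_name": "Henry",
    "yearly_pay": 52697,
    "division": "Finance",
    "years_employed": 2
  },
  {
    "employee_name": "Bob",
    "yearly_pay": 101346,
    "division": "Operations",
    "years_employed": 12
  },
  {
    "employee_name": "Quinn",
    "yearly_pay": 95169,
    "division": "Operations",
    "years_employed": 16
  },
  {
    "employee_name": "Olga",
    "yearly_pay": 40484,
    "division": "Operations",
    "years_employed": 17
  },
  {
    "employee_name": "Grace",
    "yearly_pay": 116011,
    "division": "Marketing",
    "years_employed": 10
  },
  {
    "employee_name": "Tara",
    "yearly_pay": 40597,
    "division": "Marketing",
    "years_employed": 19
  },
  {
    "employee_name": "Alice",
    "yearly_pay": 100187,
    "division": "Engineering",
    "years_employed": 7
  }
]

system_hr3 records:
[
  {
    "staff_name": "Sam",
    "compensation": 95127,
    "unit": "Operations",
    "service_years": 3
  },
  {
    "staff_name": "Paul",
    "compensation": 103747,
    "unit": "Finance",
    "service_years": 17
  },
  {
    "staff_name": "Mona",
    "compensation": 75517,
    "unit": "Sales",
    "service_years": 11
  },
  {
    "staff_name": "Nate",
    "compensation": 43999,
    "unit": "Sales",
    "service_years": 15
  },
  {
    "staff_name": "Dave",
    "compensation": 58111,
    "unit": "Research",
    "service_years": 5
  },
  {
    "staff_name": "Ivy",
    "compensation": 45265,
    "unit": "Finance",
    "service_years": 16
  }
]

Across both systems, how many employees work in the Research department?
1

Schema mapping: "division" (system_hr2) = "unit" (system_hr3) = department

Research employees in system_hr2: 0
Research employees in system_hr3: 1

Total in Research: 0 + 1 = 1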